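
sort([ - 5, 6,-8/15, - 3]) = [ - 5,-3, - 8/15,6] 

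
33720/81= 416 + 8/27 = 416.30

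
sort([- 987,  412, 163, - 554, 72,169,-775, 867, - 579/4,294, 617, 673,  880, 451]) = [ - 987, - 775, - 554, - 579/4 , 72,163, 169,294, 412, 451, 617,673, 867, 880 ] 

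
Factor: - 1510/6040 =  - 1/4= - 2^( - 2)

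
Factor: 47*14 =2^1*7^1*47^1 = 658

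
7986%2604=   174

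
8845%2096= 461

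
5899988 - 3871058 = 2028930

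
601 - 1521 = -920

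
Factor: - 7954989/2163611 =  - 3^1*7^1*41^( - 1)*113^( - 1 )*467^( - 1 ) * 378809^1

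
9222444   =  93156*99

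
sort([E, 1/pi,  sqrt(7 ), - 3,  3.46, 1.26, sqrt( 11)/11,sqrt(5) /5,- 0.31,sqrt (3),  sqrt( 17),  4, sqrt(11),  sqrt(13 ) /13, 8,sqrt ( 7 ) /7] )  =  [ - 3, - 0.31, sqrt(13) /13,  sqrt ( 11)/11,  1/pi,sqrt( 7 ) /7,sqrt( 5)/5 , 1.26,sqrt( 3),  sqrt( 7),  E,sqrt ( 11), 3.46, 4,  sqrt (17 ),8] 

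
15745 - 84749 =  - 69004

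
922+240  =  1162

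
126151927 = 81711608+44440319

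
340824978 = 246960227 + 93864751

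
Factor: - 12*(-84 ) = 1008 =2^4 * 3^2 *7^1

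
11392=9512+1880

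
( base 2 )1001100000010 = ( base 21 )B0F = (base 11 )3724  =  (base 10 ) 4866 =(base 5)123431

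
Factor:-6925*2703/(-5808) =6239425/1936  =  2^( - 4 )*5^2*11^ ( - 2 )*17^1*53^1*277^1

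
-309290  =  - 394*785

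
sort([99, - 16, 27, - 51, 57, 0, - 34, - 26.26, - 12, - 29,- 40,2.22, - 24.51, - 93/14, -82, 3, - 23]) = [ - 82, - 51,  -  40, - 34, - 29, - 26.26, - 24.51, - 23, - 16, - 12, - 93/14,0,  2.22, 3, 27, 57,99]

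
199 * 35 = 6965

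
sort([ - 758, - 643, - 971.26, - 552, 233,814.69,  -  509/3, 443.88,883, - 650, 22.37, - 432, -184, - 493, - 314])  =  [ - 971.26, - 758,- 650,-643,  -  552, - 493 , - 432, - 314,-184, - 509/3, 22.37, 233, 443.88,  814.69, 883] 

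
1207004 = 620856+586148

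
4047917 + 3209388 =7257305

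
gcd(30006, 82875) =3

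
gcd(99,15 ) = 3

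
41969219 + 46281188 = 88250407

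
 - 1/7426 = - 1 + 7425/7426 = - 0.00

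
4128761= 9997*413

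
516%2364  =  516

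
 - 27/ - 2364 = 9/788=0.01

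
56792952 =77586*732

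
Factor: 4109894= 2^1*2054947^1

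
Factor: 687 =3^1*229^1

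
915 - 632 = 283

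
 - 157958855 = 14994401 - 172953256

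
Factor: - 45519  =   - 3^1 * 15173^1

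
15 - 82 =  - 67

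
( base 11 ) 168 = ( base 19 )A5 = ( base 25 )7k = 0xc3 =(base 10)195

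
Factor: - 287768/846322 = - 143884/423161 = -  2^2*13^1 * 41^ ( - 1) * 2767^1*10321^( -1) 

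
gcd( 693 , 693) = 693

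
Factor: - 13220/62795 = -2^2 * 19^ ( - 1)= - 4/19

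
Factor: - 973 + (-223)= - 1196=- 2^2*13^1*23^1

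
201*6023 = 1210623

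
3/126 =1/42 = 0.02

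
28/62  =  14/31 = 0.45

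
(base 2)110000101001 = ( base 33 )2SB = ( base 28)3r5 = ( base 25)4od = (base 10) 3113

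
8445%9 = 3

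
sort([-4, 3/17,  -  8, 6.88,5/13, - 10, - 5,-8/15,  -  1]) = [-10, -8,-5,-4, - 1,-8/15,3/17, 5/13, 6.88 ]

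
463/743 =463/743 = 0.62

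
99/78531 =33/26177 = 0.00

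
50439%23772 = 2895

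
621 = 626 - 5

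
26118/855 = 30 + 52/95 = 30.55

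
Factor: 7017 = 3^1* 2339^1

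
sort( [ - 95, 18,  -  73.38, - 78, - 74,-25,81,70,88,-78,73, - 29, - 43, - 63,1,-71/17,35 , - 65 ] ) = [- 95, - 78, - 78,  -  74, -73.38, - 65, - 63, - 43, - 29, - 25, - 71/17,1,18,  35,  70,73, 81,88] 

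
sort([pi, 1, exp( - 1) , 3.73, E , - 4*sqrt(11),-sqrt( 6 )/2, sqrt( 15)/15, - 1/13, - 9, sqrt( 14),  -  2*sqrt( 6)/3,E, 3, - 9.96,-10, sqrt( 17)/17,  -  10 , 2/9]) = [-4 * sqrt (11 ), - 10,-10, - 9.96, - 9,-2*sqrt( 6)/3, -sqrt( 6)/2,-1/13, 2/9,sqrt(17)/17,sqrt( 15)/15, exp(-1 ), 1, E, E, 3 , pi, 3.73 , sqrt( 14)] 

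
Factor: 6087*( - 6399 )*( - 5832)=2^3*3^11*79^1*2029^1 = 227160558216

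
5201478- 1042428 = 4159050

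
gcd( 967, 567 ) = 1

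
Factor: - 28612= -2^2*23^1 * 311^1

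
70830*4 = 283320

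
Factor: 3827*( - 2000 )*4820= - 36892280000 = -  2^6 * 5^4*43^1*89^1*241^1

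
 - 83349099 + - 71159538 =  - 154508637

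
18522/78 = 237 + 6/13 =237.46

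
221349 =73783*3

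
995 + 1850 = 2845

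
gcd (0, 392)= 392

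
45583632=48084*948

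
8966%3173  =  2620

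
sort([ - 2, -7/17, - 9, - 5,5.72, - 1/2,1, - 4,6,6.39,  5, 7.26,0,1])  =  [ - 9, - 5, - 4, - 2, - 1/2, - 7/17,0,1,1, 5, 5.72, 6,6.39,7.26 ]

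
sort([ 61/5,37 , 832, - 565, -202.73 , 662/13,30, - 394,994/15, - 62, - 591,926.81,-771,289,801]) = [ - 771,-591, - 565, - 394,-202.73, - 62,61/5, 30,37,662/13, 994/15, 289 , 801,832, 926.81 ] 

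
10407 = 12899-2492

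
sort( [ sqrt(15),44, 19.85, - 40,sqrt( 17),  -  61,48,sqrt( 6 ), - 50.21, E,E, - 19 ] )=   [ - 61,  -  50.21, -40,  -  19, sqrt(6 ) , E, E,sqrt ( 15),sqrt( 17 ), 19.85, 44,48]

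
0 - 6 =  - 6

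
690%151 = 86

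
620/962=310/481 = 0.64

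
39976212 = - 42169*( - 948)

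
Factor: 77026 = 2^1 * 19^1*2027^1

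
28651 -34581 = -5930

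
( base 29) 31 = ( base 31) 2q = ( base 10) 88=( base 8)130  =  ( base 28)34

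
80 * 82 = 6560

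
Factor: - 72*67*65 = - 313560 = - 2^3*3^2*5^1*13^1*67^1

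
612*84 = 51408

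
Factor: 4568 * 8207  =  37489576 = 2^3*29^1*283^1*571^1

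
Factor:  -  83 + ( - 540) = -7^1*89^1= -623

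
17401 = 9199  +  8202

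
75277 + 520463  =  595740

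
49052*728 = 35709856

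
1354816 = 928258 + 426558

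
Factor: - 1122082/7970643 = - 2^1*3^( - 5 )*13^1*103^1*419^1*32801^(-1)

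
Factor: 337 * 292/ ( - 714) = -2^1*3^(-1 )*7^( - 1) * 17^( - 1 ) * 73^1*337^1 = -49202/357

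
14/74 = 7/37 = 0.19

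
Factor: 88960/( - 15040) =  - 278/47 =- 2^1*47^(  -  1) * 139^1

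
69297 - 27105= 42192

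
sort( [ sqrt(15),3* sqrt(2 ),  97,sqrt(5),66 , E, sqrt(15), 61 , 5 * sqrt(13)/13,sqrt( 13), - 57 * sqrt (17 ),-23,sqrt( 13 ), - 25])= [-57 * sqrt ( 17),-25, - 23,5 * sqrt(13 )/13 , sqrt(5 ) , E, sqrt( 13 ) , sqrt( 13 ), sqrt(15 ), sqrt(15 ), 3 * sqrt(2 ) , 61,66 , 97 ] 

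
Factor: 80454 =2^1*3^1*11^1* 23^1*53^1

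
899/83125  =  899/83125  =  0.01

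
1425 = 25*57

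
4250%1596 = 1058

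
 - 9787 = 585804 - 595591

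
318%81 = 75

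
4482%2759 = 1723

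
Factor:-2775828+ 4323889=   23^1*67307^1= 1548061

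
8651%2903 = 2845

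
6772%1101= 166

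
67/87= 67/87  =  0.77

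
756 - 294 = 462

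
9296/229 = 40+136/229 = 40.59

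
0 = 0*579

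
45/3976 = 45/3976=0.01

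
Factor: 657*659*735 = 318227805 =3^3*5^1*7^2*73^1 * 659^1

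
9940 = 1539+8401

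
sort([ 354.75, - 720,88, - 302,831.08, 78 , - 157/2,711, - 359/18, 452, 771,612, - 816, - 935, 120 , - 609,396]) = [- 935, - 816, - 720, - 609 , - 302, - 157/2, - 359/18,78, 88, 120 , 354.75, 396,  452, 612, 711, 771,831.08]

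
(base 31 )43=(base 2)1111111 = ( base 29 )4b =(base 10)127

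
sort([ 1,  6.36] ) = [ 1,6.36 ]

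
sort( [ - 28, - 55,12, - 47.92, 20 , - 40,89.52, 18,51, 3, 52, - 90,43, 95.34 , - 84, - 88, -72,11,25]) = [ -90, -88, - 84, - 72, - 55,  -  47.92, - 40,-28, 3,11, 12,18,20,25 , 43, 51,  52,89.52,95.34]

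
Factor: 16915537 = 71^1*238247^1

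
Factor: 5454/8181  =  2/3 = 2^1*3^( - 1)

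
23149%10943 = 1263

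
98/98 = 1= 1.00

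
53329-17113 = 36216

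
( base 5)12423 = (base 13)5b0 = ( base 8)1734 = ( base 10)988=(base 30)12S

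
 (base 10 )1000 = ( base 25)1f0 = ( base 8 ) 1750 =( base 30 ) 13a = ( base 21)25d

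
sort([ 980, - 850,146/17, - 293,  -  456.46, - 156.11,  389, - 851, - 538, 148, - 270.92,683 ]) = [ - 851, - 850, - 538, - 456.46,- 293, - 270.92, - 156.11,146/17, 148,389,  683,980]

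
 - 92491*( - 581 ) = 53737271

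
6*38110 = 228660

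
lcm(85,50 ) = 850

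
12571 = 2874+9697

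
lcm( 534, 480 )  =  42720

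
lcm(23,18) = 414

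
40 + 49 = 89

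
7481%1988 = 1517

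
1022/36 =28 + 7/18 = 28.39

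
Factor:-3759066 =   -  2^1*3^2 * 208837^1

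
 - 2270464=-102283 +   -  2168181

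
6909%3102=705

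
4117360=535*7696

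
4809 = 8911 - 4102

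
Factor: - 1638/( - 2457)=2^1 * 3^( - 1 ) = 2/3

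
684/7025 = 684/7025 = 0.10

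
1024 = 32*32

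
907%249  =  160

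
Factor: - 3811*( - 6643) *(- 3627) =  - 3^2*  7^1*13^2*31^1*37^1 *73^1*103^1 = - 91822847571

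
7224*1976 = 14274624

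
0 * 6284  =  0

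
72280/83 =72280/83 = 870.84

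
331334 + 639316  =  970650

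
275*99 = 27225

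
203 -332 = -129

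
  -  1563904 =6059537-7623441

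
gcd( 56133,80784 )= 297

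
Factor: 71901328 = 2^4*1319^1 * 3407^1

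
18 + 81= 99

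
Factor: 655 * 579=379245 = 3^1* 5^1*131^1*193^1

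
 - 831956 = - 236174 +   -  595782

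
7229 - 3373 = 3856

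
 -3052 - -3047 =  - 5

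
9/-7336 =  - 1 + 7327/7336 = - 0.00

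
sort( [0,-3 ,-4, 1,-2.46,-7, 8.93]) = [-7, -4, - 3,-2.46,  0,  1, 8.93] 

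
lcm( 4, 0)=0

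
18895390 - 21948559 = - 3053169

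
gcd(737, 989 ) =1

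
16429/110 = 149 + 39/110 = 149.35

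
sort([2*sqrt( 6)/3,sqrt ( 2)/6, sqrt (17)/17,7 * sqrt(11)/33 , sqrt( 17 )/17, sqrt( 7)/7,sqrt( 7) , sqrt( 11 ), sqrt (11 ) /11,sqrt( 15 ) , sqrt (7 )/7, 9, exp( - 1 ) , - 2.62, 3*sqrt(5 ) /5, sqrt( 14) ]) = [ - 2.62,sqrt (2)/6,sqrt(17)/17, sqrt (17)/17, sqrt (11)/11,  exp( - 1) , sqrt( 7 ) /7, sqrt( 7)/7, 7*sqrt(11)/33,3*sqrt(5)/5, 2*sqrt( 6) /3,  sqrt(7 ), sqrt(11), sqrt(14),sqrt( 15), 9 ]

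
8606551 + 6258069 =14864620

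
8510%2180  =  1970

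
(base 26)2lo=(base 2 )11110000010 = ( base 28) 2ci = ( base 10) 1922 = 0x782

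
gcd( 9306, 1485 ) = 99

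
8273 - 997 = 7276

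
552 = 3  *184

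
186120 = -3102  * ( - 60 ) 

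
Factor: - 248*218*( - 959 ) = 51847376 = 2^4*7^1*31^1*109^1*137^1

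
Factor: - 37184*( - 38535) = 2^6*3^1*5^1 * 7^2 * 83^1*367^1 = 1432885440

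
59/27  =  2 + 5/27 = 2.19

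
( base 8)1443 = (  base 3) 1002202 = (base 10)803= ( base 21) 1h5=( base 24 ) 19b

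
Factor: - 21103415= - 5^1*59^1* 71537^1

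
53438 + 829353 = 882791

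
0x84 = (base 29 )4g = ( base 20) 6C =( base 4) 2010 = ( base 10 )132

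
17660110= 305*57902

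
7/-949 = -7/949 = -0.01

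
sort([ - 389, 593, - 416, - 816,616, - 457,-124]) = [ - 816, - 457, - 416, - 389, - 124, 593 , 616 ]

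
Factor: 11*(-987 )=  - 3^1 * 7^1*11^1*47^1 = - 10857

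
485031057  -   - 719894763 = 1204925820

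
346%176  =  170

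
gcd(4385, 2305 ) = 5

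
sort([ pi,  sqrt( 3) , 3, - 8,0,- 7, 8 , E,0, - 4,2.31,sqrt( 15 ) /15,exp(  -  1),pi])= [ - 8, - 7, - 4,0,0,sqrt( 15)/15,  exp( - 1 ),sqrt( 3 ),2.31,E, 3,pi, pi , 8] 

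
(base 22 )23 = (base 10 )47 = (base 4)233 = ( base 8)57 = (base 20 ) 27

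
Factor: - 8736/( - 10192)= 2^1 *3^1*7^( - 1) = 6/7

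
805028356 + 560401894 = 1365430250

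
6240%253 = 168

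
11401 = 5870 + 5531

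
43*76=3268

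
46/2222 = 23/1111 = 0.02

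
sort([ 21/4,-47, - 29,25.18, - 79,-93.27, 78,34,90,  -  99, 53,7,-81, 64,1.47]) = [ - 99, - 93.27, - 81, - 79,-47 , - 29,1.47,21/4, 7,25.18, 34,53,64, 78, 90]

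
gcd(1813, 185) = 37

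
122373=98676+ 23697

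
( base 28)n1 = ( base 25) 10K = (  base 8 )1205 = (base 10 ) 645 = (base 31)kp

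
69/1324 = 69/1324=0.05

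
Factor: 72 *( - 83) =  - 5976 = - 2^3*3^2 * 83^1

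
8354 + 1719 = 10073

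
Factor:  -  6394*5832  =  -2^4*3^6  *23^1*139^1 = -37289808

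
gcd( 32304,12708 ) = 12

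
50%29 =21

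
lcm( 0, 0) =0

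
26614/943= 28 + 210/943=28.22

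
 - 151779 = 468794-620573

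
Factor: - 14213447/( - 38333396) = 2^(-2)*67^1*212141^1*9583349^( - 1)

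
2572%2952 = 2572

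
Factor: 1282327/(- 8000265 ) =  - 3^( - 1 ) * 5^(- 1)*7^(- 1 )*13^( - 1 )*17^1* 5861^(-1) *75431^1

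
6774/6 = 1129 = 1129.00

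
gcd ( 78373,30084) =1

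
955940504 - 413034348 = 542906156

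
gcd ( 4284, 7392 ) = 84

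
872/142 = 436/71 = 6.14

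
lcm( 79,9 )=711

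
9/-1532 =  - 1 + 1523/1532 = -0.01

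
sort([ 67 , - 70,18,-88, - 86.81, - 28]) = [ - 88, - 86.81, -70,-28,18, 67 ]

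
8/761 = 8/761 = 0.01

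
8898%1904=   1282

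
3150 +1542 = 4692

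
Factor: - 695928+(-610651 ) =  - 683^1*1913^1 = -  1306579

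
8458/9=939  +  7/9 = 939.78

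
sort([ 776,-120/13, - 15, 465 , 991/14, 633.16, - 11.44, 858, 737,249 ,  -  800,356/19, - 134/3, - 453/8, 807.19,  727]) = [  -  800, - 453/8, - 134/3, - 15, - 11.44, - 120/13, 356/19,991/14,249, 465,633.16,727,737,776,807.19,858]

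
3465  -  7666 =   -  4201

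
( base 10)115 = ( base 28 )43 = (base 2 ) 1110011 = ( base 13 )8b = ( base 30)3p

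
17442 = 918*19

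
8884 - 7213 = 1671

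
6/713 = 6/713 = 0.01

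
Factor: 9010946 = 2^1*7^1*643639^1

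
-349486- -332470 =-17016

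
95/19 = 5 = 5.00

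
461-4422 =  - 3961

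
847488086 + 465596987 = 1313085073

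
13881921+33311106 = 47193027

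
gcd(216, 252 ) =36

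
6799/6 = 1133 + 1/6=1133.17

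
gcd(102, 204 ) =102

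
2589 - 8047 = -5458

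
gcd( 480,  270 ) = 30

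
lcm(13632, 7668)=122688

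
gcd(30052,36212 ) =44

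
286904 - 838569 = -551665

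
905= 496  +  409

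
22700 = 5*4540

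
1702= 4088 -2386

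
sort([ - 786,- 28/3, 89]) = [ - 786, - 28/3,  89 ]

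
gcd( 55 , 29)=1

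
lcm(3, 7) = 21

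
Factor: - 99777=- 3^1*79^1 * 421^1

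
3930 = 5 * 786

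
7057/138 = 51 + 19/138= 51.14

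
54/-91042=- 1 + 45494/45521 = - 0.00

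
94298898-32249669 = 62049229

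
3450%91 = 83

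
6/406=3/203 = 0.01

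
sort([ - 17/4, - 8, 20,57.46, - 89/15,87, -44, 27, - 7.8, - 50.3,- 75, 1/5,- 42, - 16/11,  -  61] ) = [ - 75,- 61, - 50.3, - 44, - 42,  -  8,-7.8 , - 89/15, - 17/4, - 16/11, 1/5, 20,  27, 57.46, 87]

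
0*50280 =0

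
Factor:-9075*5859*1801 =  - 95759935425 = - 3^4*5^2*7^1*11^2 * 31^1 * 1801^1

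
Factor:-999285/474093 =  -3^( - 4)*5^1 *7^1*31^1*307^1*1951^( - 1)= -333095/158031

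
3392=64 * 53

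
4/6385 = 4/6385 = 0.00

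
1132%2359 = 1132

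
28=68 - 40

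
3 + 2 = 5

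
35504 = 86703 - 51199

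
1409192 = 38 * 37084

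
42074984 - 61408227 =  - 19333243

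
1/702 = 1/702 = 0.00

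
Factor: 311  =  311^1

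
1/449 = 1/449 = 0.00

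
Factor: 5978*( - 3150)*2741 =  - 51614948700 = - 2^2*3^2*5^2 *7^3*61^1*2741^1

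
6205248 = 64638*96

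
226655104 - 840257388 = - 613602284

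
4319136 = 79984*54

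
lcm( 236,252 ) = 14868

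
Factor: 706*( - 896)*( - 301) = 190405376 = 2^8*7^2*43^1*353^1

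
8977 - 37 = 8940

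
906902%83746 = 69442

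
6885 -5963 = 922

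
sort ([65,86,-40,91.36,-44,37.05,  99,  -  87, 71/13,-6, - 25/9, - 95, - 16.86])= [ - 95, - 87, - 44, -40, - 16.86, - 6, - 25/9,71/13,  37.05,65,86,91.36, 99 ] 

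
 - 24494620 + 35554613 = 11059993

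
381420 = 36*10595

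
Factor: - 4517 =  - 4517^1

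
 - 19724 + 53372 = 33648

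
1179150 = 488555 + 690595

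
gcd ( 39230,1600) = 10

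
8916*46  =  410136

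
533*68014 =36251462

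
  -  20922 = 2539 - 23461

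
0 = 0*209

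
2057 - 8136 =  - 6079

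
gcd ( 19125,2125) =2125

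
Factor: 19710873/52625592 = 2190097/5847288 = 2^( - 3)*3^( - 1)*7^1*13^1*19^( - 1 )* 41^1*587^1*12823^ ( - 1)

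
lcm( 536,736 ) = 49312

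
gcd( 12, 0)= 12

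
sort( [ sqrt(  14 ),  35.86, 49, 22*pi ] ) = [sqrt (14), 35.86, 49,22*pi ] 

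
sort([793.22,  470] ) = [470, 793.22]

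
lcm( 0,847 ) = 0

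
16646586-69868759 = -53222173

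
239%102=35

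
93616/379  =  247 + 3/379 = 247.01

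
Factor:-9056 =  - 2^5*283^1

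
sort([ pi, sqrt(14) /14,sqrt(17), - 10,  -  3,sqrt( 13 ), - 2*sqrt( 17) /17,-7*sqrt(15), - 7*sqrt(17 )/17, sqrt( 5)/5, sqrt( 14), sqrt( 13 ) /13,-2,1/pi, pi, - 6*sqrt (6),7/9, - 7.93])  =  [ - 7* sqrt( 15 ), - 6 * sqrt( 6), - 10, - 7.93,- 3, - 2, - 7*sqrt( 17) /17, - 2 * sqrt(17) /17,sqrt( 14 )/14, sqrt( 13 )/13,1/pi, sqrt(5 )/5, 7/9,pi, pi, sqrt( 13), sqrt( 14)  ,  sqrt(17) ] 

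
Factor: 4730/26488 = 2^( - 2 )*5^1*7^( - 1) = 5/28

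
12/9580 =3/2395  =  0.00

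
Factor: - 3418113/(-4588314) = 1139371/1529438  =  2^( - 1)*43^1*26497^1 * 764719^( - 1)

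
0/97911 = 0 = 0.00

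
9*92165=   829485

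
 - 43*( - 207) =8901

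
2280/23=99 + 3/23 = 99.13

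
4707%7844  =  4707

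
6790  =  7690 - 900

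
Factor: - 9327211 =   -  9327211^1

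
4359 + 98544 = 102903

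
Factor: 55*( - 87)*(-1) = 3^1*5^1*11^1 * 29^1 = 4785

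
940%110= 60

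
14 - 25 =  - 11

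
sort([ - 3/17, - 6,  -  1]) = [ - 6, - 1,  -  3/17 ]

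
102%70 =32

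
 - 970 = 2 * ( - 485 )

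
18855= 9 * 2095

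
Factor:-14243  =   - 14243^1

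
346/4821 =346/4821 = 0.07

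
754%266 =222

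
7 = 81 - 74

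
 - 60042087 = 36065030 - 96107117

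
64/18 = 3 + 5/9  =  3.56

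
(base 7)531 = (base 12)1A3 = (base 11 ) 223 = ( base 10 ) 267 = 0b100001011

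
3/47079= 1/15693=0.00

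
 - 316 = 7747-8063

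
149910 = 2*74955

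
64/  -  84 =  - 16/21=- 0.76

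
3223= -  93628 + 96851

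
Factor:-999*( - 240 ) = 2^4*3^4*5^1*37^1 = 239760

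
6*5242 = 31452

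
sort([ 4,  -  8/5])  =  [  -  8/5, 4 ] 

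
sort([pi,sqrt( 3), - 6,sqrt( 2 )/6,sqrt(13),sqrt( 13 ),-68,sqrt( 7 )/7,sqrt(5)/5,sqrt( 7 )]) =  [ - 68, - 6,sqrt( 2)/6, sqrt(7 ) /7,  sqrt( 5)/5,sqrt ( 3),sqrt( 7 ), pi,sqrt( 13) , sqrt( 13) ] 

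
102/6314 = 51/3157 =0.02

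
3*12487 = 37461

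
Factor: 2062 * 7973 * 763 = 12543968738= 2^1*7^2*17^1* 67^1*109^1*1031^1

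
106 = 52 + 54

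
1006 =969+37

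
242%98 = 46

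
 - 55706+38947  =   - 16759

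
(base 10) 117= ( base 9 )140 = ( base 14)85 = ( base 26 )4D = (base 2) 1110101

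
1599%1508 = 91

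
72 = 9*8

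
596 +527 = 1123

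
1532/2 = 766 = 766.00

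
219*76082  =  16661958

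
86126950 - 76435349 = 9691601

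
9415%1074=823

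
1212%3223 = 1212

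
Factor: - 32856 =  - 2^3*3^1*  37^2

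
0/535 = 0 = 0.00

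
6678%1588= 326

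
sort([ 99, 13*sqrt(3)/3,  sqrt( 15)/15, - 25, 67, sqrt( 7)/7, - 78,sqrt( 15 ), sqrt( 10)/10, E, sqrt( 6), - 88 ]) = [ - 88,-78, - 25, sqrt(15)/15,sqrt(10)/10,sqrt( 7)/7, sqrt ( 6 ),E,sqrt(15), 13*sqrt(3) /3, 67, 99 ]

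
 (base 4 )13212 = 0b111100110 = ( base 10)486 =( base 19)16B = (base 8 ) 746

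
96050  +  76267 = 172317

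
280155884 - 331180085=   -  51024201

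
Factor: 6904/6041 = 2^3 * 7^(-1) =8/7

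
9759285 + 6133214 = 15892499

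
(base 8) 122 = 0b1010010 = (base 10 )82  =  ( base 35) 2C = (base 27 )31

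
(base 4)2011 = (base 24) 5D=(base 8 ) 205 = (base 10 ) 133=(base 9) 157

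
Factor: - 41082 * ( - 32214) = 2^2*3^2*7^1 * 13^1 * 41^1*59^1*167^1  =  1323415548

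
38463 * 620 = 23847060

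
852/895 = 852/895 = 0.95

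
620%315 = 305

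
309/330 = 103/110 = 0.94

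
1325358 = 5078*261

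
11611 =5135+6476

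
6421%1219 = 326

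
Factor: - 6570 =  -  2^1*3^2*5^1 * 73^1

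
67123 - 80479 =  - 13356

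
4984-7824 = -2840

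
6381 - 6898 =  - 517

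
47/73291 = 47/73291 = 0.00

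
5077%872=717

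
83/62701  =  83/62701= 0.00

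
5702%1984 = 1734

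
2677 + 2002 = 4679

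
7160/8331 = 7160/8331 = 0.86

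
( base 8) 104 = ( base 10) 68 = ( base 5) 233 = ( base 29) 2a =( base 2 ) 1000100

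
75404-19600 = 55804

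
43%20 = 3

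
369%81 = 45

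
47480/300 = 2374/15 = 158.27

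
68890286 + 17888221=86778507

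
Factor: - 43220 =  - 2^2*5^1  *  2161^1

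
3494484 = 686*5094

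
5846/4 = 2923/2 = 1461.50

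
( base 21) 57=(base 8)160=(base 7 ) 220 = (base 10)112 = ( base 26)48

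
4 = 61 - 57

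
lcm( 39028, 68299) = 273196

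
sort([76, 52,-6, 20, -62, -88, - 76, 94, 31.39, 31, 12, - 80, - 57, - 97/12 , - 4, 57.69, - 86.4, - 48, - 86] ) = [ - 88, - 86.4, - 86, - 80, - 76, - 62, - 57, - 48, - 97/12,  -  6, - 4, 12, 20, 31, 31.39, 52, 57.69,76,94]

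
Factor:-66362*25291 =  - 1678361342 = - 2^1*7^1*3613^1*33181^1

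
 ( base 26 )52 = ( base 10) 132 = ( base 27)4O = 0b10000100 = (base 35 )3R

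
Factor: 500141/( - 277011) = -3^( - 2)*7^(-1 )*331^1*1511^1*4397^( - 1)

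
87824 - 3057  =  84767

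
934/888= 1 + 23/444  =  1.05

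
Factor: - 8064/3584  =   - 2^( - 2) * 3^2=- 9/4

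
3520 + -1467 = 2053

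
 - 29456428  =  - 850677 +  - 28605751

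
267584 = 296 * 904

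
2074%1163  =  911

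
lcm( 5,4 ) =20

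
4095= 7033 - 2938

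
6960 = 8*870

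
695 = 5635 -4940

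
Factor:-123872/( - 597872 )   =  2^1*7^2*11^( - 1 ) * 43^ ( - 1 ) = 98/473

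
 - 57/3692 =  - 57/3692=- 0.02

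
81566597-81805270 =  -  238673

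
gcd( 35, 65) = 5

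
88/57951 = 88/57951 = 0.00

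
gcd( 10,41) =1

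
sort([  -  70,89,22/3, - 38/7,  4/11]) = [ - 70, - 38/7, 4/11, 22/3,89]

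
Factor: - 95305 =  - 5^1*7^2*389^1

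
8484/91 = 93 + 3/13 = 93.23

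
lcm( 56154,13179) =1291542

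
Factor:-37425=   -3^1*5^2*499^1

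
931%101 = 22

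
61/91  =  61/91 = 0.67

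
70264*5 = 351320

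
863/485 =1  +  378/485 = 1.78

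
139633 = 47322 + 92311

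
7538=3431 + 4107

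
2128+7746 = 9874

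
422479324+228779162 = 651258486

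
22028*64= 1409792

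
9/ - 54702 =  - 1+ 6077/6078  =  -  0.00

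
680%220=20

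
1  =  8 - 7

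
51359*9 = 462231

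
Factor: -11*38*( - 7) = 2926 = 2^1*7^1*11^1*19^1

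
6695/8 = 836 + 7/8=836.88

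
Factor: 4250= 2^1* 5^3*17^1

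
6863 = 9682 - 2819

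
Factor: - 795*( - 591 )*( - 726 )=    - 2^1*3^3 * 5^1*11^2*53^1*197^1= - 341107470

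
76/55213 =76/55213 = 0.00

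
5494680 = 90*61052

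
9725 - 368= 9357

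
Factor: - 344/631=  - 2^3 * 43^1*631^(-1 )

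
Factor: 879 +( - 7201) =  - 6322 = - 2^1*29^1 *109^1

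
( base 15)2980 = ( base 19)15c3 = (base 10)8895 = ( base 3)110012110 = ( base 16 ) 22bf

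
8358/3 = 2786 = 2786.00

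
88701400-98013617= -9312217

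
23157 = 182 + 22975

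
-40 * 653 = -26120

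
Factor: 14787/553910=2^(  -  1)*3^2*5^(-1)*  7^( - 1)*31^1*41^( - 1)*53^1*193^( - 1)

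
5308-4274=1034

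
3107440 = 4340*716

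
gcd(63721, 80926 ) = 1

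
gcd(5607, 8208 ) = 9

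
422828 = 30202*14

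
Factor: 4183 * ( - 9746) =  - 2^1*11^1*47^1*89^1 *443^1  =  - 40767518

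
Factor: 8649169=401^1*21569^1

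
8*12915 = 103320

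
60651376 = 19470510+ 41180866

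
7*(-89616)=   -  627312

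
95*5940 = 564300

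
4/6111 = 4/6111 = 0.00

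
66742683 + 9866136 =76608819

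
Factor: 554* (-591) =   -  327414 = -2^1*3^1*197^1*277^1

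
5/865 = 1/173 = 0.01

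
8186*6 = 49116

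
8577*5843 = 50115411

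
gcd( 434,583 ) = 1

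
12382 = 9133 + 3249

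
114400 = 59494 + 54906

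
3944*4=15776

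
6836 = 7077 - 241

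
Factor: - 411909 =-3^1*137303^1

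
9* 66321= 596889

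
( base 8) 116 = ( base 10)78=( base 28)2M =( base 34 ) 2A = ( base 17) 4A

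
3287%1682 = 1605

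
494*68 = 33592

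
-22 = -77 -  - 55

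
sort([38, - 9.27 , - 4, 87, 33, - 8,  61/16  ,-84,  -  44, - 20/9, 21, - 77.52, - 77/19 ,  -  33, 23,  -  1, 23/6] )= [ - 84,  -  77.52,  -  44,-33, - 9.27, - 8,- 77/19, - 4, - 20/9, - 1,61/16,  23/6,21, 23, 33, 38, 87 ] 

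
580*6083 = 3528140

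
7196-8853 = -1657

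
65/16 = 4 + 1/16  =  4.06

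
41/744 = 41/744=0.06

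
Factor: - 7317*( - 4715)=34499655 =3^3*5^1*23^1 *41^1*271^1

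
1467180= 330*4446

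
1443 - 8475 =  - 7032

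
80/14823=80/14823 = 0.01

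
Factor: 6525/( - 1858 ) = - 2^( - 1 )*3^2*5^2*29^1*929^( - 1)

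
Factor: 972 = 2^2*3^5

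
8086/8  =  4043/4  =  1010.75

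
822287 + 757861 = 1580148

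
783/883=783/883=0.89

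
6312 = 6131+181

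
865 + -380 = 485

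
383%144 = 95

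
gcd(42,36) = 6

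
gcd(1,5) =1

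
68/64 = 1 + 1/16 = 1.06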